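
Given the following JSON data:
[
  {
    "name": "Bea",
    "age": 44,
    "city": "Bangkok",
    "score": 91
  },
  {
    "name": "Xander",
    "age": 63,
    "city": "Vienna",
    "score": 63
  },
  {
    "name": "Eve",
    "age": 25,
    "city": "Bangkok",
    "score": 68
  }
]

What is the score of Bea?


Looking up record where name = Bea
Record index: 0
Field 'score' = 91

ANSWER: 91


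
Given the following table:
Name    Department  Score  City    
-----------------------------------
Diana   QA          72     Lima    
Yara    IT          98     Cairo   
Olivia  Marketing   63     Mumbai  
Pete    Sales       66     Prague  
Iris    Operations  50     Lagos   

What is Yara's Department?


Row 2: Yara
Department = IT

ANSWER: IT


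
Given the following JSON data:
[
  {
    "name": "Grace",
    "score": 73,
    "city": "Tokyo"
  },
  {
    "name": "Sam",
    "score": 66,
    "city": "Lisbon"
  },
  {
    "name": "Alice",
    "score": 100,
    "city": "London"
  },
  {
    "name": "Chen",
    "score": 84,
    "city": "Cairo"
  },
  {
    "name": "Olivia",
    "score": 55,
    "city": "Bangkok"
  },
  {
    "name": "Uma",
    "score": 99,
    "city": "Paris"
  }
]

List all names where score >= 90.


Filtering records where score >= 90:
  Grace (score=73) -> no
  Sam (score=66) -> no
  Alice (score=100) -> YES
  Chen (score=84) -> no
  Olivia (score=55) -> no
  Uma (score=99) -> YES


ANSWER: Alice, Uma


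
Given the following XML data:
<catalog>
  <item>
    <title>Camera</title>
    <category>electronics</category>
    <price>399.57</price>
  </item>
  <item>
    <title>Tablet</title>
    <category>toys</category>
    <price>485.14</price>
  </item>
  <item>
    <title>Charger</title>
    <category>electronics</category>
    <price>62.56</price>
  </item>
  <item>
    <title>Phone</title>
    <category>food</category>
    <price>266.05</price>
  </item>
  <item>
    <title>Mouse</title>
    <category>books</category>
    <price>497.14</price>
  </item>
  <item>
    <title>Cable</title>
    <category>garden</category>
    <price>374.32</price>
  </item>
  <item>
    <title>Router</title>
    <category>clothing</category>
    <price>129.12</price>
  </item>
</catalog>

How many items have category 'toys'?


Scanning <item> elements for <category>toys</category>:
  Item 2: Tablet -> MATCH
Count: 1

ANSWER: 1


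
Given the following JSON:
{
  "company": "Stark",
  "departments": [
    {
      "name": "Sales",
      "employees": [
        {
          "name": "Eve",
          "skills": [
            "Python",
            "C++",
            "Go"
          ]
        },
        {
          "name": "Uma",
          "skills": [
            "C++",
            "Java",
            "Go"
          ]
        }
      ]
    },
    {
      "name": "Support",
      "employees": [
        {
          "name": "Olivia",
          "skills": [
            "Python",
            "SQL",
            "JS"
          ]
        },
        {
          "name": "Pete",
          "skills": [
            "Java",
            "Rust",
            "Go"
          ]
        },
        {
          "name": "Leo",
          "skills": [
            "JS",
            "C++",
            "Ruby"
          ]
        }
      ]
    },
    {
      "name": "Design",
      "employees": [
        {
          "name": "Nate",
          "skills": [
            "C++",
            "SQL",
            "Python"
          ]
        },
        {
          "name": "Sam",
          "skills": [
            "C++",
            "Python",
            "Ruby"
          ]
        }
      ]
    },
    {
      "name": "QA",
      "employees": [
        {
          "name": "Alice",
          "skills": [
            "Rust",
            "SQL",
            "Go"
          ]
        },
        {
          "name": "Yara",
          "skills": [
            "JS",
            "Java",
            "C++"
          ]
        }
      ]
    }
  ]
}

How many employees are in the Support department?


Path: departments[1].employees
Count: 3

ANSWER: 3


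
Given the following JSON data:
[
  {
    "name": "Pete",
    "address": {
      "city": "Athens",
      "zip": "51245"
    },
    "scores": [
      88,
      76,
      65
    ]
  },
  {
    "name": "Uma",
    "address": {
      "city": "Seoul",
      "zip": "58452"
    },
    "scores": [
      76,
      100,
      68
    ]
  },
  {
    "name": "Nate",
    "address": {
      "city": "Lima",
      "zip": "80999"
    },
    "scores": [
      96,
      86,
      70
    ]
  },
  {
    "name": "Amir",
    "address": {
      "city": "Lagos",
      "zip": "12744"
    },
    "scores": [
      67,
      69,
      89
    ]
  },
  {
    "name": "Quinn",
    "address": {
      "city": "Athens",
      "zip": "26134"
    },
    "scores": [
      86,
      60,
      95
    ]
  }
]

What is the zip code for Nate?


Path: records[2].address.zip
Value: 80999

ANSWER: 80999


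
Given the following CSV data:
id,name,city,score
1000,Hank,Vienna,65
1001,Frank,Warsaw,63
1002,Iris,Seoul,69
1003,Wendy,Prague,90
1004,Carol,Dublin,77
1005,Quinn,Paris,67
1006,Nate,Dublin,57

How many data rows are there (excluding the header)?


Counting rows (excluding header):
Header: id,name,city,score
Data rows: 7

ANSWER: 7


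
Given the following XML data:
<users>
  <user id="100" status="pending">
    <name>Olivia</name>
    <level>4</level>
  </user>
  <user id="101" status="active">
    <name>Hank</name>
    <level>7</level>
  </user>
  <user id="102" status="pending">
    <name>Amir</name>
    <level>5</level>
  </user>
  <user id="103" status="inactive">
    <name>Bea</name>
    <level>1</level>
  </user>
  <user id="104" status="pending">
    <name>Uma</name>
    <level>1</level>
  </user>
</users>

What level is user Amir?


Finding user: Amir
<level>5</level>

ANSWER: 5


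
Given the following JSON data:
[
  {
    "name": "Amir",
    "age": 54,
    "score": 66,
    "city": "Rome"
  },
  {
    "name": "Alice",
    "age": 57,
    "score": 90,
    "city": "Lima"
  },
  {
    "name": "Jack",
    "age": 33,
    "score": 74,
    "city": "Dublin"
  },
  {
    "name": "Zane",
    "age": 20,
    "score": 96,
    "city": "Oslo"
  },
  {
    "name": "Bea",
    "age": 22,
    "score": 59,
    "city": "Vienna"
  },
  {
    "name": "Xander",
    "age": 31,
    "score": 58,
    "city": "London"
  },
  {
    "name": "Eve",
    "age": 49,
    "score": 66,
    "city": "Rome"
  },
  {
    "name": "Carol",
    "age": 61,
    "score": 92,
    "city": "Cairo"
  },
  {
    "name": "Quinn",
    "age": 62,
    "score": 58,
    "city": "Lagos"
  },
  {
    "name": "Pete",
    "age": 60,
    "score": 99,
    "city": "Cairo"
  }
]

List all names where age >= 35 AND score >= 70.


Checking both conditions:
  Amir (age=54, score=66) -> no
  Alice (age=57, score=90) -> YES
  Jack (age=33, score=74) -> no
  Zane (age=20, score=96) -> no
  Bea (age=22, score=59) -> no
  Xander (age=31, score=58) -> no
  Eve (age=49, score=66) -> no
  Carol (age=61, score=92) -> YES
  Quinn (age=62, score=58) -> no
  Pete (age=60, score=99) -> YES


ANSWER: Alice, Carol, Pete


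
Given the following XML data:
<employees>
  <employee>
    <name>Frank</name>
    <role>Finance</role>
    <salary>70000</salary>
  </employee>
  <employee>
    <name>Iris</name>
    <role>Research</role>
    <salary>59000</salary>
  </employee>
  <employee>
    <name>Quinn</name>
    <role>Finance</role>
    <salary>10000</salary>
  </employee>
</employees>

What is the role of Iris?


Searching for <employee> with <name>Iris</name>
Found at position 2
<role>Research</role>

ANSWER: Research


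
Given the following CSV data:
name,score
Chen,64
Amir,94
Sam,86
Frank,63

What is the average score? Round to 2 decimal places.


Scores: 64, 94, 86, 63
Sum = 307
Count = 4
Average = 307 / 4 = 76.75

ANSWER: 76.75


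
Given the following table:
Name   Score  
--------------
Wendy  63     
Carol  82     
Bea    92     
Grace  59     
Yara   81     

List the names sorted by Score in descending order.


Sorting by Score (descending):
  Bea: 92
  Carol: 82
  Yara: 81
  Wendy: 63
  Grace: 59


ANSWER: Bea, Carol, Yara, Wendy, Grace


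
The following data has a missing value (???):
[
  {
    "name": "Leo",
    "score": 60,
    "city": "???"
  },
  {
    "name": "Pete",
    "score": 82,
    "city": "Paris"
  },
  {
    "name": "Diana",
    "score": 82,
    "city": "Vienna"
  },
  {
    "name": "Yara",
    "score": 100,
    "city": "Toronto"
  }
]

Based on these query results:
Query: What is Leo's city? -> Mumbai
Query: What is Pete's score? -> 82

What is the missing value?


The missing value is Leo's city
From query: Leo's city = Mumbai

ANSWER: Mumbai


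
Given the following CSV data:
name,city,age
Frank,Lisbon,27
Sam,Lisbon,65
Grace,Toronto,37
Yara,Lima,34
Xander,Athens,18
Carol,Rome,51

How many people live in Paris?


Scanning city column for 'Paris':
Total matches: 0

ANSWER: 0


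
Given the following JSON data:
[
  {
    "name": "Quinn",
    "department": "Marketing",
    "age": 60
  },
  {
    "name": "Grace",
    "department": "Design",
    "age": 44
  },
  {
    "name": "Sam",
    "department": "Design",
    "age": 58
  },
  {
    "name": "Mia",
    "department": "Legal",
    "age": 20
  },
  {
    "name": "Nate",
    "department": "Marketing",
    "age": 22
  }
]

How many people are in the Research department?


Scanning records for department = Research
  No matches found
Count: 0

ANSWER: 0


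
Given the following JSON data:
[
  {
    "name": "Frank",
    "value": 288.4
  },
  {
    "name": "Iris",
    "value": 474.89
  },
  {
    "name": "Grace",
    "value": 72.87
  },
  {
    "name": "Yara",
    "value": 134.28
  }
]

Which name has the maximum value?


Comparing values:
  Frank: 288.4
  Iris: 474.89
  Grace: 72.87
  Yara: 134.28
Maximum: Iris (474.89)

ANSWER: Iris


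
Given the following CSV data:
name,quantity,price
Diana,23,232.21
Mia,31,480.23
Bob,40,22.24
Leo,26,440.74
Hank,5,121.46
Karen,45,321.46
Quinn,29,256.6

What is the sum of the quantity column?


Values in 'quantity' column:
  Row 1: 23
  Row 2: 31
  Row 3: 40
  Row 4: 26
  Row 5: 5
  Row 6: 45
  Row 7: 29
Sum = 23 + 31 + 40 + 26 + 5 + 45 + 29 = 199

ANSWER: 199


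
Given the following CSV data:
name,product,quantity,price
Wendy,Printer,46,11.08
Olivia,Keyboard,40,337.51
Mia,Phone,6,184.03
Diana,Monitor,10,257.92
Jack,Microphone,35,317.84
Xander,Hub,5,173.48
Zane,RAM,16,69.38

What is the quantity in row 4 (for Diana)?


Row 4: Diana
Column 'quantity' = 10

ANSWER: 10


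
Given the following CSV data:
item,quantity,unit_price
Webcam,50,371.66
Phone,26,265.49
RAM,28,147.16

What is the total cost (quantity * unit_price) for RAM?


Row: RAM
quantity = 28
unit_price = 147.16
total = 28 * 147.16 = 4120.48

ANSWER: 4120.48


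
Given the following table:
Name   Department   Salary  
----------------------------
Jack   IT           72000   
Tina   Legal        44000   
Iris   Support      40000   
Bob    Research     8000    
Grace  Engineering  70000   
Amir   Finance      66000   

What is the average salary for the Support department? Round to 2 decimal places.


Support department members:
  Iris: 40000
Sum = 40000
Count = 1
Average = 40000 / 1 = 40000.00

ANSWER: 40000.00


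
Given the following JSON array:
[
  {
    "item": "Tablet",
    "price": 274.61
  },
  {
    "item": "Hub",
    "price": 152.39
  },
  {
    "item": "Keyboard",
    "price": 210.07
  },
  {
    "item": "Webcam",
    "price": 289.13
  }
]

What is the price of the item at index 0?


Array index 0 -> Tablet
price = 274.61

ANSWER: 274.61


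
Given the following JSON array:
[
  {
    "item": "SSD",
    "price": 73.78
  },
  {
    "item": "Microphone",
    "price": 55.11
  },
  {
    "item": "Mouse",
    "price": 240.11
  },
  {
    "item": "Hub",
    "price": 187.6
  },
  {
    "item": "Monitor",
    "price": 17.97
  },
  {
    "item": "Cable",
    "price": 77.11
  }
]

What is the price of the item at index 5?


Array index 5 -> Cable
price = 77.11

ANSWER: 77.11


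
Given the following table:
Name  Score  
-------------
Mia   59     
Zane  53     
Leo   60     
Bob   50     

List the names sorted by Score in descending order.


Sorting by Score (descending):
  Leo: 60
  Mia: 59
  Zane: 53
  Bob: 50


ANSWER: Leo, Mia, Zane, Bob


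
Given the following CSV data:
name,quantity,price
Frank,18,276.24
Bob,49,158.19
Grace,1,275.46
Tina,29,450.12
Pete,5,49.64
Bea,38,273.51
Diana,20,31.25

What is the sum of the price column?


Values in 'price' column:
  Row 1: 276.24
  Row 2: 158.19
  Row 3: 275.46
  Row 4: 450.12
  Row 5: 49.64
  Row 6: 273.51
  Row 7: 31.25
Sum = 276.24 + 158.19 + 275.46 + 450.12 + 49.64 + 273.51 + 31.25 = 1514.41

ANSWER: 1514.41


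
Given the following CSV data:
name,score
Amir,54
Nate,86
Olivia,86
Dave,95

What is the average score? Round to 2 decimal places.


Scores: 54, 86, 86, 95
Sum = 321
Count = 4
Average = 321 / 4 = 80.25

ANSWER: 80.25


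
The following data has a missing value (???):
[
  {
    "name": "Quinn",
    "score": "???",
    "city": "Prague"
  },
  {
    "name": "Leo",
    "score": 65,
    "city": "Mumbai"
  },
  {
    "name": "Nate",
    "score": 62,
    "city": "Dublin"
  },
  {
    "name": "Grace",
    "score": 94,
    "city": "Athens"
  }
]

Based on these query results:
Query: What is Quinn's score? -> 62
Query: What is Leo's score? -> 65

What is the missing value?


The missing value is Quinn's score
From query: Quinn's score = 62

ANSWER: 62


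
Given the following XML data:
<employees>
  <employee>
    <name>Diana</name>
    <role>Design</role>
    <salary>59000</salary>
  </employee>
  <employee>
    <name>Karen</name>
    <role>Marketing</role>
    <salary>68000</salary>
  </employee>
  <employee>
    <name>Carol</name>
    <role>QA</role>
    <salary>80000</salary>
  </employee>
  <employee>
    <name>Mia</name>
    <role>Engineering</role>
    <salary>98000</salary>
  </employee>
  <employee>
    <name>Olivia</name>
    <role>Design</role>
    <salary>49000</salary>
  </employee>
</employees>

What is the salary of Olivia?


Searching for <employee> with <name>Olivia</name>
Found at position 5
<salary>49000</salary>

ANSWER: 49000


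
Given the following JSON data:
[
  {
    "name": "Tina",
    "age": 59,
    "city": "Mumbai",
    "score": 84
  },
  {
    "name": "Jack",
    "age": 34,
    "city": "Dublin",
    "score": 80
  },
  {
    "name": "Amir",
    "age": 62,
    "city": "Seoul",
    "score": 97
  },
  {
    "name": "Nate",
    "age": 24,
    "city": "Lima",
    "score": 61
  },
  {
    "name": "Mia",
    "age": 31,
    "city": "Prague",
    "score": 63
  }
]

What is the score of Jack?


Looking up record where name = Jack
Record index: 1
Field 'score' = 80

ANSWER: 80


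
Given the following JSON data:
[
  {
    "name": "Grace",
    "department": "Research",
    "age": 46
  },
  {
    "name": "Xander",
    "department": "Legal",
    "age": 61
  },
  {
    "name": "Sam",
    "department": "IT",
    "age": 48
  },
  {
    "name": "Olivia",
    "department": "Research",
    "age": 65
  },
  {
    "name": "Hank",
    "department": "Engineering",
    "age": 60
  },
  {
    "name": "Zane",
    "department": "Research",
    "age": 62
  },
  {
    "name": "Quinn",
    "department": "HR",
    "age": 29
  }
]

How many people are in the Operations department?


Scanning records for department = Operations
  No matches found
Count: 0

ANSWER: 0


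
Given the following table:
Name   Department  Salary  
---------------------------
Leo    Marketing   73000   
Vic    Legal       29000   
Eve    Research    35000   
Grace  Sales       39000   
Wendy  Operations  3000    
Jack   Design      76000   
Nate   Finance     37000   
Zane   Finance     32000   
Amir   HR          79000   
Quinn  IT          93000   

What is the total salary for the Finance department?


Finance department members:
  Nate: 37000
  Zane: 32000
Total = 37000 + 32000 = 69000

ANSWER: 69000


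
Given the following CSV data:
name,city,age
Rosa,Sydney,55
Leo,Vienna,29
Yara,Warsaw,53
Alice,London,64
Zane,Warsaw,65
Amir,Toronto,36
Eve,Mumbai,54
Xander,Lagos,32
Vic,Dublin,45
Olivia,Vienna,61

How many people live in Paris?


Scanning city column for 'Paris':
Total matches: 0

ANSWER: 0


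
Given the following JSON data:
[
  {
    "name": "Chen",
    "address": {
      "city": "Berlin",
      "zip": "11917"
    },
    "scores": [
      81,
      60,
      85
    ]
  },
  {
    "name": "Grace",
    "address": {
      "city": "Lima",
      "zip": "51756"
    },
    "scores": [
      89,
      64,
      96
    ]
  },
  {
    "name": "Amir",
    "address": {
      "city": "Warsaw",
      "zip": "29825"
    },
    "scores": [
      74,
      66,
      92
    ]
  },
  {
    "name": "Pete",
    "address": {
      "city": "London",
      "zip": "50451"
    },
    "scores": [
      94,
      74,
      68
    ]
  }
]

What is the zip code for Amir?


Path: records[2].address.zip
Value: 29825

ANSWER: 29825


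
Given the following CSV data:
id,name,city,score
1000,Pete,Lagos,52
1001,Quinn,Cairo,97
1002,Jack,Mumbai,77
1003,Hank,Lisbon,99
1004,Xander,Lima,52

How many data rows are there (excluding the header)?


Counting rows (excluding header):
Header: id,name,city,score
Data rows: 5

ANSWER: 5


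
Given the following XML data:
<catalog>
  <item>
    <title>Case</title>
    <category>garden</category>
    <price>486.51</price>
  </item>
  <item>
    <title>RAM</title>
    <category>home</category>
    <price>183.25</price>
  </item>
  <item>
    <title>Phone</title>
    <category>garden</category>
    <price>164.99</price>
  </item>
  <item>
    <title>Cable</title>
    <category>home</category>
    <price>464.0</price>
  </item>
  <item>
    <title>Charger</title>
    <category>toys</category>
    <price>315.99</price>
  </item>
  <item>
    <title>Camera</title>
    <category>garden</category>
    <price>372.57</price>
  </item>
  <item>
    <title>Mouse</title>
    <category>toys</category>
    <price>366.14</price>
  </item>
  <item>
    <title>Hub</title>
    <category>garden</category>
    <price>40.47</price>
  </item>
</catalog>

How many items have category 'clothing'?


Scanning <item> elements for <category>clothing</category>:
Count: 0

ANSWER: 0


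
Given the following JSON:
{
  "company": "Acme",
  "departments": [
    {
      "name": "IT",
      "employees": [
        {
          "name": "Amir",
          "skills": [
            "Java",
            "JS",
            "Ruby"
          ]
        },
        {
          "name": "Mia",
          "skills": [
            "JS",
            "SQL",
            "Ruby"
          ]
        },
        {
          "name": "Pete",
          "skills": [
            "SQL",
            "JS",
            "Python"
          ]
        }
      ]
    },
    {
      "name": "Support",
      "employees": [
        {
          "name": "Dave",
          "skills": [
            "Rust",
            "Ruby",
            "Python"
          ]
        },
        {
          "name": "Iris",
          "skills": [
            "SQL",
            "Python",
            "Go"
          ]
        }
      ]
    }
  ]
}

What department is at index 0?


Path: departments[0].name
Value: IT

ANSWER: IT


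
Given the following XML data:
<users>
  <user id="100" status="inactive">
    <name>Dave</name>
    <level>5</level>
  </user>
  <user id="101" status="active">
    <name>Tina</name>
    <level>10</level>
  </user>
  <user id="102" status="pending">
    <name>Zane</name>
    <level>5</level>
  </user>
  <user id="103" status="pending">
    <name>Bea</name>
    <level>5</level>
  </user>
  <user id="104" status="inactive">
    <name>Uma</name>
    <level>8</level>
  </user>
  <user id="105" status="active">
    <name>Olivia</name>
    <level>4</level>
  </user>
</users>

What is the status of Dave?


Finding user with name = Dave
user id="100" status="inactive"

ANSWER: inactive


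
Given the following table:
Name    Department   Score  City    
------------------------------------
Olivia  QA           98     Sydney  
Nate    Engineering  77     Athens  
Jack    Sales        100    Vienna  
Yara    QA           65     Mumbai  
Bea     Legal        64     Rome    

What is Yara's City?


Row 4: Yara
City = Mumbai

ANSWER: Mumbai


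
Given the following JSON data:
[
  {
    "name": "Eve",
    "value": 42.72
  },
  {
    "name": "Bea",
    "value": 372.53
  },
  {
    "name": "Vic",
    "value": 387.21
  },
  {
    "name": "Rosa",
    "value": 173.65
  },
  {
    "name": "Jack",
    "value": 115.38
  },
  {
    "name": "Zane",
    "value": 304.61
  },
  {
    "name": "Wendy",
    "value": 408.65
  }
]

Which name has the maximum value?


Comparing values:
  Eve: 42.72
  Bea: 372.53
  Vic: 387.21
  Rosa: 173.65
  Jack: 115.38
  Zane: 304.61
  Wendy: 408.65
Maximum: Wendy (408.65)

ANSWER: Wendy


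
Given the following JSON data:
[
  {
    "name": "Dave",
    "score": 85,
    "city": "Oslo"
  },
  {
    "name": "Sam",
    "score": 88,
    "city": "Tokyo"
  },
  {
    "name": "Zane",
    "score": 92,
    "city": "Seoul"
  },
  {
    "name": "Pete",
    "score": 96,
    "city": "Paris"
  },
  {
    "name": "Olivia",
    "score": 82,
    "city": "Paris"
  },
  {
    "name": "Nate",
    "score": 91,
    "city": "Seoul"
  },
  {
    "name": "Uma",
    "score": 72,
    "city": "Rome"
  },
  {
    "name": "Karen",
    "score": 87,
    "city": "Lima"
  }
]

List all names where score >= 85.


Filtering records where score >= 85:
  Dave (score=85) -> YES
  Sam (score=88) -> YES
  Zane (score=92) -> YES
  Pete (score=96) -> YES
  Olivia (score=82) -> no
  Nate (score=91) -> YES
  Uma (score=72) -> no
  Karen (score=87) -> YES


ANSWER: Dave, Sam, Zane, Pete, Nate, Karen


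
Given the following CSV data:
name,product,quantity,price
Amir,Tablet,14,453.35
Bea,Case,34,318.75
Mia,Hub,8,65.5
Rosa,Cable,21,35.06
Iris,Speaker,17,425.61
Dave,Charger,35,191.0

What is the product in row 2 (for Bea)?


Row 2: Bea
Column 'product' = Case

ANSWER: Case


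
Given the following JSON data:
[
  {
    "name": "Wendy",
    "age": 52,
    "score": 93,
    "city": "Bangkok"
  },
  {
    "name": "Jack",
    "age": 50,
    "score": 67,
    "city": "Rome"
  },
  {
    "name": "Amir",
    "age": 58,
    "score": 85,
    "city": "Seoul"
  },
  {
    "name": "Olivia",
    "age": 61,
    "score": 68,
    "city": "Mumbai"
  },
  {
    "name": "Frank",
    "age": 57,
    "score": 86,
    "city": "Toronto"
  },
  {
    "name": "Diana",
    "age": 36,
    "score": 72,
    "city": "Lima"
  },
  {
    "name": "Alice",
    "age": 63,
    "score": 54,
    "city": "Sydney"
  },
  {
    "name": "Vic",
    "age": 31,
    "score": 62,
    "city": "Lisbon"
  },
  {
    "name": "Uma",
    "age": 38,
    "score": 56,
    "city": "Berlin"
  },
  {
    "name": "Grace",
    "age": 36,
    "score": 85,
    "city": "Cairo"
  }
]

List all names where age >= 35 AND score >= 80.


Checking both conditions:
  Wendy (age=52, score=93) -> YES
  Jack (age=50, score=67) -> no
  Amir (age=58, score=85) -> YES
  Olivia (age=61, score=68) -> no
  Frank (age=57, score=86) -> YES
  Diana (age=36, score=72) -> no
  Alice (age=63, score=54) -> no
  Vic (age=31, score=62) -> no
  Uma (age=38, score=56) -> no
  Grace (age=36, score=85) -> YES


ANSWER: Wendy, Amir, Frank, Grace


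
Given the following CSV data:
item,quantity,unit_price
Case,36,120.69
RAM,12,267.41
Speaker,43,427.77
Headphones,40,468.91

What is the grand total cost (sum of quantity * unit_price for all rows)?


Computing row totals:
  Case: 36 * 120.69 = 4344.84
  RAM: 12 * 267.41 = 3208.92
  Speaker: 43 * 427.77 = 18394.11
  Headphones: 40 * 468.91 = 18756.4
Grand total = 4344.84 + 3208.92 + 18394.11 + 18756.4 = 44704.27

ANSWER: 44704.27


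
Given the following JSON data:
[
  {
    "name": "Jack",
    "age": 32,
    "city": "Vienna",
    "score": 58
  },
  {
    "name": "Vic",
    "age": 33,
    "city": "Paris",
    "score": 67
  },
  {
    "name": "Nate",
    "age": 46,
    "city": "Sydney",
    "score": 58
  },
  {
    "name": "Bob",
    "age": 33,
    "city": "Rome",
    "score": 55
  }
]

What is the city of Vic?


Looking up record where name = Vic
Record index: 1
Field 'city' = Paris

ANSWER: Paris


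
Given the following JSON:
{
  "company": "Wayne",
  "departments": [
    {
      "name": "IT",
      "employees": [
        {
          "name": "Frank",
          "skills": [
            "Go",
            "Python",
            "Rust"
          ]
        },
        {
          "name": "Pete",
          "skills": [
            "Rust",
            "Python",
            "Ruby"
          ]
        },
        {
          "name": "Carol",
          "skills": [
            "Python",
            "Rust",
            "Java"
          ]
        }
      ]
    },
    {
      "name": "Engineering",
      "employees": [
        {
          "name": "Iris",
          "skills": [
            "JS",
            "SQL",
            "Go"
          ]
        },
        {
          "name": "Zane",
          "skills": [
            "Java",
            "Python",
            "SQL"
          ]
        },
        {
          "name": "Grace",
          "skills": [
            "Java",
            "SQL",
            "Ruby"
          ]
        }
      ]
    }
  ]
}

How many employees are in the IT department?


Path: departments[0].employees
Count: 3

ANSWER: 3


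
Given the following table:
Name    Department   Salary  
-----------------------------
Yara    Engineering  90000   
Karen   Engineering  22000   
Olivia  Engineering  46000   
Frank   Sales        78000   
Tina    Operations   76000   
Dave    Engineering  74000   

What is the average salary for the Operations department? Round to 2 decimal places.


Operations department members:
  Tina: 76000
Sum = 76000
Count = 1
Average = 76000 / 1 = 76000.00

ANSWER: 76000.00


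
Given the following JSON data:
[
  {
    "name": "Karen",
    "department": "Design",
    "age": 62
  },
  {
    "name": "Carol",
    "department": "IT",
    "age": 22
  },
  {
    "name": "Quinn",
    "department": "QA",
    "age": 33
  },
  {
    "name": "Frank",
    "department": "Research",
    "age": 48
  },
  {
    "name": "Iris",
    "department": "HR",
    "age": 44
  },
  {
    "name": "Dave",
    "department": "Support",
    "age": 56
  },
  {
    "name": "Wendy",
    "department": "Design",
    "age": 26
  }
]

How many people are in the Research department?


Scanning records for department = Research
  Record 3: Frank
Count: 1

ANSWER: 1


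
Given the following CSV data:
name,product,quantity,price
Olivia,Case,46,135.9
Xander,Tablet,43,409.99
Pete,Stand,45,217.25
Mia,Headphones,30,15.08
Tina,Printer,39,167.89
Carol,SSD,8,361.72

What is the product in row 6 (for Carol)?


Row 6: Carol
Column 'product' = SSD

ANSWER: SSD


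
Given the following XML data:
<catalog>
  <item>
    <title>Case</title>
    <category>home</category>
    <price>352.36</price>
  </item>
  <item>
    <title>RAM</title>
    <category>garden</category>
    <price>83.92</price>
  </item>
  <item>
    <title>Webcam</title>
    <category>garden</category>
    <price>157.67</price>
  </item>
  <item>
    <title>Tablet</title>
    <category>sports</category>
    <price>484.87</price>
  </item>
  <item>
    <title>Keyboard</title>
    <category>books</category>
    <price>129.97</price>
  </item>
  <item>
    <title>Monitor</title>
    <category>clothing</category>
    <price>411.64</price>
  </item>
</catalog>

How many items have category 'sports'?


Scanning <item> elements for <category>sports</category>:
  Item 4: Tablet -> MATCH
Count: 1

ANSWER: 1


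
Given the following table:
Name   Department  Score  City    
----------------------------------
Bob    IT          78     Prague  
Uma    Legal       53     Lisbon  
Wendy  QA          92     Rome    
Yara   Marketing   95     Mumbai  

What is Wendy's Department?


Row 3: Wendy
Department = QA

ANSWER: QA


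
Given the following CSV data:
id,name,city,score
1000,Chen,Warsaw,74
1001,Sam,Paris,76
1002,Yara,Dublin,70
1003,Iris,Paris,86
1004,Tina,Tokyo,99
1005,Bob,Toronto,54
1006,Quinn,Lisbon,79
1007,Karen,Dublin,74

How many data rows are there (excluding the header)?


Counting rows (excluding header):
Header: id,name,city,score
Data rows: 8

ANSWER: 8


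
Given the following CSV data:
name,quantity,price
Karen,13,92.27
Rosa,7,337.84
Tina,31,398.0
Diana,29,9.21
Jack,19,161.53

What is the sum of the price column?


Values in 'price' column:
  Row 1: 92.27
  Row 2: 337.84
  Row 3: 398.0
  Row 4: 9.21
  Row 5: 161.53
Sum = 92.27 + 337.84 + 398.0 + 9.21 + 161.53 = 998.85

ANSWER: 998.85


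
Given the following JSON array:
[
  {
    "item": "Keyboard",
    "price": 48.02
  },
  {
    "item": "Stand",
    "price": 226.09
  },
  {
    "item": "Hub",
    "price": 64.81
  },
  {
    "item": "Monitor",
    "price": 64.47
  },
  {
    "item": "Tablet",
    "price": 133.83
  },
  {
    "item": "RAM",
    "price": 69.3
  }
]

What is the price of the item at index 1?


Array index 1 -> Stand
price = 226.09

ANSWER: 226.09


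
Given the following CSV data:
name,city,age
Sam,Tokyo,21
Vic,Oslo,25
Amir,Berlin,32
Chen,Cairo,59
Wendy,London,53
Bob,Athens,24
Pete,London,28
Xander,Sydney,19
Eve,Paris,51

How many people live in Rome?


Scanning city column for 'Rome':
Total matches: 0

ANSWER: 0


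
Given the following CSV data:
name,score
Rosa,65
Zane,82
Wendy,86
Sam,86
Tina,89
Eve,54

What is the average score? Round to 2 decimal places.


Scores: 65, 82, 86, 86, 89, 54
Sum = 462
Count = 6
Average = 462 / 6 = 77.00

ANSWER: 77.00


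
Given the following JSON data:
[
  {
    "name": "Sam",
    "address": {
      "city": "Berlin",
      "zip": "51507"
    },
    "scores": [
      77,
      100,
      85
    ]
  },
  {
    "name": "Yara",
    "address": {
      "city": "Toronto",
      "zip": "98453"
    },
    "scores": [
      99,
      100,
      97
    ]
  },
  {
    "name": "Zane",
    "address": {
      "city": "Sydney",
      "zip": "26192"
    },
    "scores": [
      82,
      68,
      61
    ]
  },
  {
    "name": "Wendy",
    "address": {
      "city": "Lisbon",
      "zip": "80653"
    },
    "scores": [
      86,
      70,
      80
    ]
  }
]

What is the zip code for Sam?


Path: records[0].address.zip
Value: 51507

ANSWER: 51507


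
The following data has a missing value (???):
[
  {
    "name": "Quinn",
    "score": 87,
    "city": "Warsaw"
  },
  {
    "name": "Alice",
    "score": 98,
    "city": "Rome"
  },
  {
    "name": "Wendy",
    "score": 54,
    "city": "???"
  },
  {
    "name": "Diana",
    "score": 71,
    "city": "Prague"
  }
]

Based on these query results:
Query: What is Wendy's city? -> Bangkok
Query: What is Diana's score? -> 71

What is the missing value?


The missing value is Wendy's city
From query: Wendy's city = Bangkok

ANSWER: Bangkok


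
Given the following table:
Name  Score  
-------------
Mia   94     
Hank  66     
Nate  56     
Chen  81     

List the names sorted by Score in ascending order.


Sorting by Score (ascending):
  Nate: 56
  Hank: 66
  Chen: 81
  Mia: 94


ANSWER: Nate, Hank, Chen, Mia


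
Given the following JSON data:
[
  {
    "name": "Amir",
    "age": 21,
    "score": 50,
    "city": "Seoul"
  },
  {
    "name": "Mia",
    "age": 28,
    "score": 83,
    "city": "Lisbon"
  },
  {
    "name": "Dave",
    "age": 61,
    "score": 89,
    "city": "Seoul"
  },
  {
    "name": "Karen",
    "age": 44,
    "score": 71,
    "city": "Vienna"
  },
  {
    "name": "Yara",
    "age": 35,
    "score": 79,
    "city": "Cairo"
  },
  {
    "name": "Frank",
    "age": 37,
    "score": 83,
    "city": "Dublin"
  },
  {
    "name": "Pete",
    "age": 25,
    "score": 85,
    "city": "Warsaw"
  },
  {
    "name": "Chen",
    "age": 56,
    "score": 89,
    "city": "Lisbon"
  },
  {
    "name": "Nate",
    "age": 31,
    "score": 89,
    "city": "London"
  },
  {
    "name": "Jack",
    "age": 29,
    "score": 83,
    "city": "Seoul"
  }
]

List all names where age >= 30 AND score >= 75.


Checking both conditions:
  Amir (age=21, score=50) -> no
  Mia (age=28, score=83) -> no
  Dave (age=61, score=89) -> YES
  Karen (age=44, score=71) -> no
  Yara (age=35, score=79) -> YES
  Frank (age=37, score=83) -> YES
  Pete (age=25, score=85) -> no
  Chen (age=56, score=89) -> YES
  Nate (age=31, score=89) -> YES
  Jack (age=29, score=83) -> no


ANSWER: Dave, Yara, Frank, Chen, Nate


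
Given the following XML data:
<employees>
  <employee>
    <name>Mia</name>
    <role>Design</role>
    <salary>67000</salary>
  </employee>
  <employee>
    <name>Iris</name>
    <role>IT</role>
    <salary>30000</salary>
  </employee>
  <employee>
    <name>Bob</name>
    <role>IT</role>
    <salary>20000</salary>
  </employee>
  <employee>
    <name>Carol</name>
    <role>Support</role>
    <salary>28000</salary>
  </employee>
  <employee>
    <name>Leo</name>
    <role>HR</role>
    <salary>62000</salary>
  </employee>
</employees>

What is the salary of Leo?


Searching for <employee> with <name>Leo</name>
Found at position 5
<salary>62000</salary>

ANSWER: 62000


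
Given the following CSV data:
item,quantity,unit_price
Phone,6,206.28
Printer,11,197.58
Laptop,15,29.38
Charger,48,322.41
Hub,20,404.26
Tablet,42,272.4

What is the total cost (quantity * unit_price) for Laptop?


Row: Laptop
quantity = 15
unit_price = 29.38
total = 15 * 29.38 = 440.7

ANSWER: 440.7


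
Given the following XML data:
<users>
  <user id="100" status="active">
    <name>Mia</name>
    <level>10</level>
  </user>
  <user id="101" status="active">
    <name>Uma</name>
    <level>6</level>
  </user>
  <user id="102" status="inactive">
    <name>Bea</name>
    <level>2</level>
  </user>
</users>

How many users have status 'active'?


Counting users with status='active':
  Mia (id=100) -> MATCH
  Uma (id=101) -> MATCH
Count: 2

ANSWER: 2


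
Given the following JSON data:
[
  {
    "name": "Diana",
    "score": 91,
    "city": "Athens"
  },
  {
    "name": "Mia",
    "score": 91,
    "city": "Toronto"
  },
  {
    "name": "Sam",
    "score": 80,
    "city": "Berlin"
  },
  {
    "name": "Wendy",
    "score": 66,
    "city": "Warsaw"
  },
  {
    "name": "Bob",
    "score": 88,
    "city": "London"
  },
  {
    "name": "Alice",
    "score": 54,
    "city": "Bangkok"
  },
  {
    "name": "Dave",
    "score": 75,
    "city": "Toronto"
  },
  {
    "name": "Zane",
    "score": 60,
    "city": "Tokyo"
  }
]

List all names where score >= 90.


Filtering records where score >= 90:
  Diana (score=91) -> YES
  Mia (score=91) -> YES
  Sam (score=80) -> no
  Wendy (score=66) -> no
  Bob (score=88) -> no
  Alice (score=54) -> no
  Dave (score=75) -> no
  Zane (score=60) -> no


ANSWER: Diana, Mia


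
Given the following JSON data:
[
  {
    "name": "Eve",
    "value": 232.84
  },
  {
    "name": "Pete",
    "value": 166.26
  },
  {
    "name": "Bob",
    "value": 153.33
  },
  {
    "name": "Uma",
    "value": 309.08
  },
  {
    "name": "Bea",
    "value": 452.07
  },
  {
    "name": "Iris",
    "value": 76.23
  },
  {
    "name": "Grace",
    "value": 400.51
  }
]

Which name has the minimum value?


Comparing values:
  Eve: 232.84
  Pete: 166.26
  Bob: 153.33
  Uma: 309.08
  Bea: 452.07
  Iris: 76.23
  Grace: 400.51
Minimum: Iris (76.23)

ANSWER: Iris


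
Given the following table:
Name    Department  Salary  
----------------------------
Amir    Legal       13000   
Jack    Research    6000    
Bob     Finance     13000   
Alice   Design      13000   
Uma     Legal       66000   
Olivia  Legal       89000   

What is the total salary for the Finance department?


Finance department members:
  Bob: 13000
Total = 13000 = 13000

ANSWER: 13000


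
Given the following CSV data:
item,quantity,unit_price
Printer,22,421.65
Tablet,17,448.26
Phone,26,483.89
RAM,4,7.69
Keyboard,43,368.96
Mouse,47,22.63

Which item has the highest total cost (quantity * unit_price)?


Computing row totals:
  Printer: 9276.3
  Tablet: 7620.42
  Phone: 12581.14
  RAM: 30.76
  Keyboard: 15865.28
  Mouse: 1063.61
Maximum: Keyboard (15865.28)

ANSWER: Keyboard


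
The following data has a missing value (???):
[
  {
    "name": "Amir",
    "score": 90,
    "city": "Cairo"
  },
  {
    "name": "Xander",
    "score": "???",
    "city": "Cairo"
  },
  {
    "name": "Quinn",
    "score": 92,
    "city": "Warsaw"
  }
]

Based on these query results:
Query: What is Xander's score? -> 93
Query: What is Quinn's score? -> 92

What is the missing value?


The missing value is Xander's score
From query: Xander's score = 93

ANSWER: 93


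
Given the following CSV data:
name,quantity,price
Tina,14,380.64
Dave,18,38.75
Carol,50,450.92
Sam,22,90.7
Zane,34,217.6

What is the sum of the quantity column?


Values in 'quantity' column:
  Row 1: 14
  Row 2: 18
  Row 3: 50
  Row 4: 22
  Row 5: 34
Sum = 14 + 18 + 50 + 22 + 34 = 138

ANSWER: 138


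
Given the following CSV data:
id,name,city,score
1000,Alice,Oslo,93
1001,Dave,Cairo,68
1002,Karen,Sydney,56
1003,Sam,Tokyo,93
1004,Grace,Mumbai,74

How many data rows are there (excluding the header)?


Counting rows (excluding header):
Header: id,name,city,score
Data rows: 5

ANSWER: 5


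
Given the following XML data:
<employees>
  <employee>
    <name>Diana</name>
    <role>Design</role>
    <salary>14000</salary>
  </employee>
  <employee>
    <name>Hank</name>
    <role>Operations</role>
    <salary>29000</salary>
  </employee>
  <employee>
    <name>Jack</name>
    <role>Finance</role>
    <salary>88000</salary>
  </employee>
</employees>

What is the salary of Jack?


Searching for <employee> with <name>Jack</name>
Found at position 3
<salary>88000</salary>

ANSWER: 88000


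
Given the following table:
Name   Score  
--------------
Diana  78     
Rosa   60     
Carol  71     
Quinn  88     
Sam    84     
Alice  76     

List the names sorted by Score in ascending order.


Sorting by Score (ascending):
  Rosa: 60
  Carol: 71
  Alice: 76
  Diana: 78
  Sam: 84
  Quinn: 88


ANSWER: Rosa, Carol, Alice, Diana, Sam, Quinn


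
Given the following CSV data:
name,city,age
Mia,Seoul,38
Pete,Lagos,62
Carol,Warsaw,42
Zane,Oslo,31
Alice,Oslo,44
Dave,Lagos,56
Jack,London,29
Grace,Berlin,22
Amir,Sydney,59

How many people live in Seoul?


Scanning city column for 'Seoul':
  Row 1: Mia -> MATCH
Total matches: 1

ANSWER: 1


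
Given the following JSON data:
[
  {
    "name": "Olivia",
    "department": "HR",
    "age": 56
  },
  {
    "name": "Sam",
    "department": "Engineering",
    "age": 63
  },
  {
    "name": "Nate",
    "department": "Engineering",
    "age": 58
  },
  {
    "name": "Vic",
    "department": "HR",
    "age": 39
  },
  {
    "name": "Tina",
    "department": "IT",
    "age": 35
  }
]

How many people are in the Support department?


Scanning records for department = Support
  No matches found
Count: 0

ANSWER: 0


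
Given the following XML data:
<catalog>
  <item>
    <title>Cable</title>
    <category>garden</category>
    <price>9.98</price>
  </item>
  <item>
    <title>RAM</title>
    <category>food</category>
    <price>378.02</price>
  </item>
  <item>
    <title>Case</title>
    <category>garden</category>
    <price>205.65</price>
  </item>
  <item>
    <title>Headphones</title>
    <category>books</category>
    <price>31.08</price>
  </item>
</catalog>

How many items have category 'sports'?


Scanning <item> elements for <category>sports</category>:
Count: 0

ANSWER: 0


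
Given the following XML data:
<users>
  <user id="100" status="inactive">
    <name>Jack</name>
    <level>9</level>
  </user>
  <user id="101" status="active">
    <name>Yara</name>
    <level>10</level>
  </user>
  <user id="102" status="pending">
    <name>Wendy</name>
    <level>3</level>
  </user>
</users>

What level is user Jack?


Finding user: Jack
<level>9</level>

ANSWER: 9


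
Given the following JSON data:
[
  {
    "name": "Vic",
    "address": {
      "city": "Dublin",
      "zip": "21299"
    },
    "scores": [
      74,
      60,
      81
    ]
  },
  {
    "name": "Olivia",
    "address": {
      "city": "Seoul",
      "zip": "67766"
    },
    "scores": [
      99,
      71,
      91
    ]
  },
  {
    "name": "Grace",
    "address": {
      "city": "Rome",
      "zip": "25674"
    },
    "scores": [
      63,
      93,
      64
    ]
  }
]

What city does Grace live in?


Path: records[2].address.city
Value: Rome

ANSWER: Rome
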